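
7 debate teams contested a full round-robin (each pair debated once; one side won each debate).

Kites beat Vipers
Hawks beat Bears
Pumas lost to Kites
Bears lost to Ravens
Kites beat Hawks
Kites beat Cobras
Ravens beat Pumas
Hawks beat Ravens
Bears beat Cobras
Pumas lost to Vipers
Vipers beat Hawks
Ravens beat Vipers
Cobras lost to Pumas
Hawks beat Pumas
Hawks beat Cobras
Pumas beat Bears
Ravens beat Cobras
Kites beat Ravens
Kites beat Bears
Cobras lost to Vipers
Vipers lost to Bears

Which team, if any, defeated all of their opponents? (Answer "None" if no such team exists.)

Kites

Kites has 6 wins out of 6 opponents — a perfect record.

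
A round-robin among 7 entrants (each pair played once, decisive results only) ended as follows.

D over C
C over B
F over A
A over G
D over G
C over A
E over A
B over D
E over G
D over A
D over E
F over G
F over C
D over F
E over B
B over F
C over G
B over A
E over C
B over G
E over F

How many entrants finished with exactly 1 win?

Win totals: A 1, B 4, C 3, D 5, E 5, F 3, G 0.
Exactly 1: A — 1 entrant.

1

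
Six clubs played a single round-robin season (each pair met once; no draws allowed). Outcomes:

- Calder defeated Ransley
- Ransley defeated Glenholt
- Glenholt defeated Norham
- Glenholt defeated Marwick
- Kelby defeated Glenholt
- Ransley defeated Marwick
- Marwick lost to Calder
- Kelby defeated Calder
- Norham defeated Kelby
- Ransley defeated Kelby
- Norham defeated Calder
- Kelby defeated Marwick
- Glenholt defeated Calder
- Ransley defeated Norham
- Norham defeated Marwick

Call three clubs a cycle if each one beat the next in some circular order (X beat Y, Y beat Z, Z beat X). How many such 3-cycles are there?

Win totals: Marwick 0, Ransley 4, Norham 3, Kelby 3, Glenholt 3, Calder 2.
A club with w wins dominates both others in C(w,2) triples; summing gives 0 + 6 + 3 + 3 + 3 + 1 = 16 transitive triples.
Total triples C(6,3) = 20, so cyclic triples = 20 − 16 = 4.

4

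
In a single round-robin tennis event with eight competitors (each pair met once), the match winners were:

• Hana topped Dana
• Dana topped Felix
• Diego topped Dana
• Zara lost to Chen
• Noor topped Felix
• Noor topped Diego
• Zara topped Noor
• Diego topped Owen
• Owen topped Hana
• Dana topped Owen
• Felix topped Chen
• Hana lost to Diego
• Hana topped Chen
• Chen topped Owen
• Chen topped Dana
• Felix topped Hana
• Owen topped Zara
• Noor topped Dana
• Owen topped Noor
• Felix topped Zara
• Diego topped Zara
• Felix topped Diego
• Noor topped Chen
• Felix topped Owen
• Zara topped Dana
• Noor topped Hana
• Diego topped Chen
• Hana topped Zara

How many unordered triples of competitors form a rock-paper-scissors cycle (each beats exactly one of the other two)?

Win totals: Felix 5, Owen 3, Noor 5, Chen 3, Zara 2, Diego 5, Hana 3, Dana 2.
A competitor with w wins dominates both others in C(w,2) triples; summing gives 10 + 3 + 10 + 3 + 1 + 10 + 3 + 1 = 41 transitive triples.
Total triples C(8,3) = 56, so cyclic triples = 56 − 41 = 15.

15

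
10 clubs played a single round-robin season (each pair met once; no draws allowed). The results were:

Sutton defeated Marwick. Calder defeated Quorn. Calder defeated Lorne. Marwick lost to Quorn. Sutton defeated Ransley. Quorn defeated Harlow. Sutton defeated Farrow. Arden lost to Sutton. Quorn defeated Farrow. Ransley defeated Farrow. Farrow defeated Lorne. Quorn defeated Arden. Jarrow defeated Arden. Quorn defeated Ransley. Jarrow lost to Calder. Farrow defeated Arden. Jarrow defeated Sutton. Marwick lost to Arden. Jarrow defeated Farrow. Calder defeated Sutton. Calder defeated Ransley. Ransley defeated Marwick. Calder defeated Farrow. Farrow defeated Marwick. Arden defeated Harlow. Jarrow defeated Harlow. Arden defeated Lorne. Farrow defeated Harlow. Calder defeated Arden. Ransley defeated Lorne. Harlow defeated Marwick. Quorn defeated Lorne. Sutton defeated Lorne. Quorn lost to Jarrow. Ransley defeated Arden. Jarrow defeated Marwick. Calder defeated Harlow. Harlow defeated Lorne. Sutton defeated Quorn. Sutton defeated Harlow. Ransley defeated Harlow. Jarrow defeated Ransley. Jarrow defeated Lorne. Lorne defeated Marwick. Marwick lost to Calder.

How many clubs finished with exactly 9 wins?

1

Win totals: Quorn 6, Ransley 5, Marwick 0, Calder 9, Sutton 7, Farrow 4, Jarrow 8, Lorne 1, Harlow 2, Arden 3.
Exactly 9: Calder — 1 club.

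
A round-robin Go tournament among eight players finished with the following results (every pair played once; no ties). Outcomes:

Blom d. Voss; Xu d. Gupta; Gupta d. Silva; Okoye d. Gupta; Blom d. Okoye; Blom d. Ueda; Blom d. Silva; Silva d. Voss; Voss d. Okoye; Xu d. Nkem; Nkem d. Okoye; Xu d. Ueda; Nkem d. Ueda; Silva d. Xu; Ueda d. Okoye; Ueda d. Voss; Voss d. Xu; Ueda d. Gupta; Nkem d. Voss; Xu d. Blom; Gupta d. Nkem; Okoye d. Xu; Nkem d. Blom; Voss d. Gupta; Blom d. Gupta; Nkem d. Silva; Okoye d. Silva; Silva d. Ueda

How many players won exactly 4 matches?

Win totals: Voss 3, Nkem 5, Ueda 3, Silva 3, Gupta 2, Blom 5, Xu 4, Okoye 3.
Exactly 4: Xu — 1 player.

1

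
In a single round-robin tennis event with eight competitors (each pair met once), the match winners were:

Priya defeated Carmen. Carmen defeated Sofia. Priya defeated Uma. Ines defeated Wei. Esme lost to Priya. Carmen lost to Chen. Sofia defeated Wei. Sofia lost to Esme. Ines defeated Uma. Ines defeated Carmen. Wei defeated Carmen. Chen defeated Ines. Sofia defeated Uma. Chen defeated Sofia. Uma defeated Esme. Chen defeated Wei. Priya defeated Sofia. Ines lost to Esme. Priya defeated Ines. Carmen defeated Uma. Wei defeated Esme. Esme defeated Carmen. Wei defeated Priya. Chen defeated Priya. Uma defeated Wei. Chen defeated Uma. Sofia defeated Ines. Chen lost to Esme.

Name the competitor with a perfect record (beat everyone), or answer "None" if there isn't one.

Highest win total is Chen with 6 (out of 7 possible).
Chen lost to Esme, so no competitor went undefeated.

None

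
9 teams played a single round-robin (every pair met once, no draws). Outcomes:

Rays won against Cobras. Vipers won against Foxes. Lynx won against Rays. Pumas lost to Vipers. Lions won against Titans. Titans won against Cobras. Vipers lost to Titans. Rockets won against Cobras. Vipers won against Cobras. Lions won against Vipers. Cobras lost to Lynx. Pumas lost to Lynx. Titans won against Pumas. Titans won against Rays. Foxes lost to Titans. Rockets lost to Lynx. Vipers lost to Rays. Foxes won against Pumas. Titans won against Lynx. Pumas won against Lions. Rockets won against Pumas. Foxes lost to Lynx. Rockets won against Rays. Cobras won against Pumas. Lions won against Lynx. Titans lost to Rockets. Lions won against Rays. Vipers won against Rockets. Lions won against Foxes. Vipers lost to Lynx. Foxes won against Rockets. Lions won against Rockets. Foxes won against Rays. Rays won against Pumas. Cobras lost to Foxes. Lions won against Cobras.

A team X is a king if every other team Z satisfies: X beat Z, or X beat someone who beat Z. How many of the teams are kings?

5

Pumas reaches everyone (king).
Vipers cannot reach Lynx in two steps.
Rays cannot reach Titans, Lynx in two steps.
Lions reaches everyone (king).
Foxes cannot reach Lynx in two steps.
Cobras cannot reach Vipers, Rays, Foxes, Titans, Lynx, Rockets in two steps.
Titans reaches everyone (king).
Lynx reaches everyone (king).
Rockets reaches everyone (king).
Kings: Pumas, Lions, Titans, Lynx, Rockets — 5.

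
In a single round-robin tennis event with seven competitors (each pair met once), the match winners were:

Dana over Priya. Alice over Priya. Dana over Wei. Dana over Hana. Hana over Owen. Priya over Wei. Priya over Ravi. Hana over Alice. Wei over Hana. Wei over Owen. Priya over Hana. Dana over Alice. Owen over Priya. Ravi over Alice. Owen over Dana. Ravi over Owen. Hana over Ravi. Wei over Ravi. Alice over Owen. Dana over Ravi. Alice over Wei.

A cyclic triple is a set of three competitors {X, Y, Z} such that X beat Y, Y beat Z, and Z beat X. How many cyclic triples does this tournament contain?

11

Win totals: Hana 3, Alice 3, Dana 5, Wei 3, Ravi 2, Priya 3, Owen 2.
A competitor with w wins dominates both others in C(w,2) triples; summing gives 3 + 3 + 10 + 3 + 1 + 3 + 1 = 24 transitive triples.
Total triples C(7,3) = 35, so cyclic triples = 35 − 24 = 11.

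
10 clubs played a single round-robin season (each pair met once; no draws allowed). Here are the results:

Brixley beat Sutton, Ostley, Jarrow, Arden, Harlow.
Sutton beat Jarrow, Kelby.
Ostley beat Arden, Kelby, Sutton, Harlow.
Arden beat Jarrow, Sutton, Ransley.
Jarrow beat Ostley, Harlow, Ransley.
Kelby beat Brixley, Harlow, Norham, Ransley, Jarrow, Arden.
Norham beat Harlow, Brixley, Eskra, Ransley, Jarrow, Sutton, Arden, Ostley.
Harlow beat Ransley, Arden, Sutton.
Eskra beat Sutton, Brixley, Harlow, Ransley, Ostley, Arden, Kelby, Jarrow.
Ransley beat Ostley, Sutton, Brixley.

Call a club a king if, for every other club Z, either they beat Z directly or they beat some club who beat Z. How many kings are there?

Sutton cannot reach Eskra in two steps.
Brixley cannot reach Eskra, Norham in two steps.
Ransley cannot reach Eskra, Norham in two steps.
Arden cannot reach Eskra, Norham in two steps.
Harlow cannot reach Eskra, Norham in two steps.
Kelby reaches everyone (king).
Ostley cannot reach Eskra in two steps.
Jarrow cannot reach Eskra, Norham in two steps.
Eskra reaches everyone (king).
Norham reaches everyone (king).
Kings: Kelby, Eskra, Norham — 3.

3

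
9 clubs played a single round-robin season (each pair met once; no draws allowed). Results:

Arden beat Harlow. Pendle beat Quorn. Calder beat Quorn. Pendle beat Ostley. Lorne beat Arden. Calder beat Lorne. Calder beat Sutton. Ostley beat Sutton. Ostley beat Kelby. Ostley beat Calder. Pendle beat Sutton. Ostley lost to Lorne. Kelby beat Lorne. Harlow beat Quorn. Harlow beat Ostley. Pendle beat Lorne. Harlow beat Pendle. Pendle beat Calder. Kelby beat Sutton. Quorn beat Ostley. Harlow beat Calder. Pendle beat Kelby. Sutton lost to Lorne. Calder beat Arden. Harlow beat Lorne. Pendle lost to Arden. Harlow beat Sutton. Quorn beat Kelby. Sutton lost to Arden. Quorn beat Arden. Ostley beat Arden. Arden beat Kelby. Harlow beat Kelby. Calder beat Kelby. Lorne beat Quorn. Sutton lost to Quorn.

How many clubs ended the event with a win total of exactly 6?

1

Win totals: Kelby 2, Quorn 4, Sutton 0, Arden 4, Lorne 4, Ostley 4, Pendle 6, Calder 5, Harlow 7.
Exactly 6: Pendle — 1 club.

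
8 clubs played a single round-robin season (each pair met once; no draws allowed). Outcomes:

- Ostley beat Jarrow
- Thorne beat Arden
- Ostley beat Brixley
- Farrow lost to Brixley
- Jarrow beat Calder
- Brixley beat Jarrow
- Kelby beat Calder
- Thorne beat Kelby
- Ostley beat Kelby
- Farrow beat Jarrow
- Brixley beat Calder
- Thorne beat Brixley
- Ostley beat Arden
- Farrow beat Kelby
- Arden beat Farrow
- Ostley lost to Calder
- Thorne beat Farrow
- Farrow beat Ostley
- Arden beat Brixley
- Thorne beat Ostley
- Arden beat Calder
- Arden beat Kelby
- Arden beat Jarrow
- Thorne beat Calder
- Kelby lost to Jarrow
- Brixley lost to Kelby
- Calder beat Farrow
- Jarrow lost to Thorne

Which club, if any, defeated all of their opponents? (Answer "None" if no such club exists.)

Thorne has 7 wins out of 7 opponents — a perfect record.

Thorne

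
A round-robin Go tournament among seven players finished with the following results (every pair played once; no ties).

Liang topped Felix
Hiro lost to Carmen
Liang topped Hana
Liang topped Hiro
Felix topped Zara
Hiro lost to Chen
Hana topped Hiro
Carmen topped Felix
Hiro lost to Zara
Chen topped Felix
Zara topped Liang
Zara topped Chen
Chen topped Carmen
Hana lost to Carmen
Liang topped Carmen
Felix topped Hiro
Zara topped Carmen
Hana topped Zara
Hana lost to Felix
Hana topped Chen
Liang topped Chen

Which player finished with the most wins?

Liang

Win totals: Liang 5, Carmen 3, Hana 3, Felix 3, Chen 3, Hiro 0, Zara 4.
Liang leads with 5 wins (next highest: 4).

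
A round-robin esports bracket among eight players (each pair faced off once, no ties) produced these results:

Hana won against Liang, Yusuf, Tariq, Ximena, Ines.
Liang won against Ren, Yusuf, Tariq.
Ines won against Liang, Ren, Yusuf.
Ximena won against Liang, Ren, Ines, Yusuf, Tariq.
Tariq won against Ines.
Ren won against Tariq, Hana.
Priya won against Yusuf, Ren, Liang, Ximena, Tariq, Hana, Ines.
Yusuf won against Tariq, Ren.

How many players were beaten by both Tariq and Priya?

Tariq beat: Ines.
Priya beat: Yusuf, Ines, Tariq, Liang, Hana, Ximena, Ren.
Both beat: Ines — 1.

1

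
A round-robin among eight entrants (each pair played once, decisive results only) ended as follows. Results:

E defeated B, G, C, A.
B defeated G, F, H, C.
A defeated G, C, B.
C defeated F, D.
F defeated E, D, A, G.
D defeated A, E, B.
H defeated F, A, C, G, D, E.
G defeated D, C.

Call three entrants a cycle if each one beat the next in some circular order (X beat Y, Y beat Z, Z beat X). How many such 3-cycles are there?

15

Win totals: A 3, B 4, C 2, D 3, E 4, F 4, G 2, H 6.
An entrant with w wins dominates both others in C(w,2) triples; summing gives 3 + 6 + 1 + 3 + 6 + 6 + 1 + 15 = 41 transitive triples.
Total triples C(8,3) = 56, so cyclic triples = 56 − 41 = 15.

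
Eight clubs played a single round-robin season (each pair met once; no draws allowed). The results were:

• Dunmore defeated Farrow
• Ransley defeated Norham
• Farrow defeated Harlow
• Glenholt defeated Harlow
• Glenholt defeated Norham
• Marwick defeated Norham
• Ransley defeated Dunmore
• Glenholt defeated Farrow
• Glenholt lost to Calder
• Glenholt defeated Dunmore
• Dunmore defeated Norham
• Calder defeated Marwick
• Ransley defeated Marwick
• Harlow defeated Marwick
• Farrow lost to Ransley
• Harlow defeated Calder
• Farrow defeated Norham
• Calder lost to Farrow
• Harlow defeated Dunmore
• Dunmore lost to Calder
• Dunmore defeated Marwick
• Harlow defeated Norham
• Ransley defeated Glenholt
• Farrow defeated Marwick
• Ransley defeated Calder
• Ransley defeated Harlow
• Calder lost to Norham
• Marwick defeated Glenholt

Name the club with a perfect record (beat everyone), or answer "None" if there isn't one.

Ransley

Ransley has 7 wins out of 7 opponents — a perfect record.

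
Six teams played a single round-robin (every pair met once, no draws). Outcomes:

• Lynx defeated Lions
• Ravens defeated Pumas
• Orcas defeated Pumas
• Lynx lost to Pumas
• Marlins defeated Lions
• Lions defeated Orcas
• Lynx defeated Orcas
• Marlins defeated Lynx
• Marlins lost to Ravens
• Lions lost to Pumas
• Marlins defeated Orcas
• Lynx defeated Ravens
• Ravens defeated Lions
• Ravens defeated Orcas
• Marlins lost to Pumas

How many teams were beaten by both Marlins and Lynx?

Marlins beat: Lynx, Orcas, Lions.
Lynx beat: Orcas, Ravens, Lions.
Both beat: Orcas, Lions — 2.

2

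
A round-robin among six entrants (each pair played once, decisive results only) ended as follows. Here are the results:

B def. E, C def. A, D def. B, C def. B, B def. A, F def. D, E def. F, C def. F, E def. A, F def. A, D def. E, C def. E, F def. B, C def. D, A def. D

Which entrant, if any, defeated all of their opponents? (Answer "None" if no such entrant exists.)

C has 5 wins out of 5 opponents — a perfect record.

C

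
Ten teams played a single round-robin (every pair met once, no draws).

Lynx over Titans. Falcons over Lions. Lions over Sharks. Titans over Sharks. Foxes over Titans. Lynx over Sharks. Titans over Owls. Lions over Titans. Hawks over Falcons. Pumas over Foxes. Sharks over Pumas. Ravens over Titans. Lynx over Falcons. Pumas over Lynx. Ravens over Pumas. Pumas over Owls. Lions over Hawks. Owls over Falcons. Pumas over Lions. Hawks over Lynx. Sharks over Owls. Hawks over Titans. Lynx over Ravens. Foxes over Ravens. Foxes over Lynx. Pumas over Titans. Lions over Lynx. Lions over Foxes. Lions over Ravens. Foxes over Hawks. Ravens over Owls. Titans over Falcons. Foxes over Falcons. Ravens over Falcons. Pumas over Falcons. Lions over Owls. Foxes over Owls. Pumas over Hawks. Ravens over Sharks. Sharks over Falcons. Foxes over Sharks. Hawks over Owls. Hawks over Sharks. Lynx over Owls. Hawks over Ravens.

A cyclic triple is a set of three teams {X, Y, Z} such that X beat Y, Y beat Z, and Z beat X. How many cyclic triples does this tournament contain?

Win totals: Titans 3, Falcons 1, Pumas 7, Lions 7, Foxes 7, Lynx 5, Hawks 6, Ravens 5, Sharks 3, Owls 1.
A team with w wins dominates both others in C(w,2) triples; summing gives 3 + 0 + 21 + 21 + 21 + 10 + 15 + 10 + 3 + 0 = 104 transitive triples.
Total triples C(10,3) = 120, so cyclic triples = 120 − 104 = 16.

16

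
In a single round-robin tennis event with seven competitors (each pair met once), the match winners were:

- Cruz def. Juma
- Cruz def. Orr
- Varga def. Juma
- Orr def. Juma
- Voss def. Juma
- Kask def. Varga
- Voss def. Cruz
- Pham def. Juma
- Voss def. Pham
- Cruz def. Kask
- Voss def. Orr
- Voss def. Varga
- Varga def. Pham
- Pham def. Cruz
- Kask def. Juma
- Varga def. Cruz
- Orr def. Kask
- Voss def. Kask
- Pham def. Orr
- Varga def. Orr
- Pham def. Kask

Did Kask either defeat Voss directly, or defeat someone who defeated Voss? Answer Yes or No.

No

Kask did not beat Voss directly.
Kask beat Juma, Varga, but each of them lost to Voss. No two-step path.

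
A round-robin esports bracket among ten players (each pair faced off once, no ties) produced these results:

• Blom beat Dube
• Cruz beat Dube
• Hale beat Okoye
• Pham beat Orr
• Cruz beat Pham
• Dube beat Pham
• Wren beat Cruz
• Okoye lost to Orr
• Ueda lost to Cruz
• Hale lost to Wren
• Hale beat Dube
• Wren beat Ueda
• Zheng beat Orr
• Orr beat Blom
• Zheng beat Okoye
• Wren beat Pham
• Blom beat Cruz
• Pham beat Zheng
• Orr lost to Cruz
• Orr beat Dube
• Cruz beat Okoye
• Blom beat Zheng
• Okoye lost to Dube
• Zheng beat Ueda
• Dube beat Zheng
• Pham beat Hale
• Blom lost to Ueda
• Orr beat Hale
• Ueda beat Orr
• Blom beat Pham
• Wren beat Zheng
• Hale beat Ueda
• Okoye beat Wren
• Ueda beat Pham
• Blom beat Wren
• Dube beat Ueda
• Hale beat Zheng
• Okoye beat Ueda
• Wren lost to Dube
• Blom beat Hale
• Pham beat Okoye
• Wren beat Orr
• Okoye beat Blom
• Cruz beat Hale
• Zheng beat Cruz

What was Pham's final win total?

Pham's results: beat Zheng, Hale, Okoye, Orr; lost to Cruz, Wren, Blom, Ueda, Dube.
That is 4 wins.

4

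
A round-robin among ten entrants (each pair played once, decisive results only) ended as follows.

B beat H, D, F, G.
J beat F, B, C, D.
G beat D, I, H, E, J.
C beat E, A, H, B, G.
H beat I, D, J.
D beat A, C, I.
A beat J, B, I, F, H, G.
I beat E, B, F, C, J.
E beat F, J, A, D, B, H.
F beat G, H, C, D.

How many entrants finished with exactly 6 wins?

2

Win totals: A 6, B 4, C 5, D 3, E 6, F 4, G 5, H 3, I 5, J 4.
Exactly 6: A, E — 2 entrants.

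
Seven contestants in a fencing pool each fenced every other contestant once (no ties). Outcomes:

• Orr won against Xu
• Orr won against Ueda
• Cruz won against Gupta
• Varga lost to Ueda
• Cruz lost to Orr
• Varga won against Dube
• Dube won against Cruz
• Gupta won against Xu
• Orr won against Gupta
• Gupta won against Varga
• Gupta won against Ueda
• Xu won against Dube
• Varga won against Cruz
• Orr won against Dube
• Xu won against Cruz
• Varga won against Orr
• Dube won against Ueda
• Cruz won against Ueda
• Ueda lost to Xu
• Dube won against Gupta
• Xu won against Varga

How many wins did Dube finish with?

3

Dube's results: beat Ueda, Cruz, Gupta; lost to Orr, Varga, Xu.
That is 3 wins.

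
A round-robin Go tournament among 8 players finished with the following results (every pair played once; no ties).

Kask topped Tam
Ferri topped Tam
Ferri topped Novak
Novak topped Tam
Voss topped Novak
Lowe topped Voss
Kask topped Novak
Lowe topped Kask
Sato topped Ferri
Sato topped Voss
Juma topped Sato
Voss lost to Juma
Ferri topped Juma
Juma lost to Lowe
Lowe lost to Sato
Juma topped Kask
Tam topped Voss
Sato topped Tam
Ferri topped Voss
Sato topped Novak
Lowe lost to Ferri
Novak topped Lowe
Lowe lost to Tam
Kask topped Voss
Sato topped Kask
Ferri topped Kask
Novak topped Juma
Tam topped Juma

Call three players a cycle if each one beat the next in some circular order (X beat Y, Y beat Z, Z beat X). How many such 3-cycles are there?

11

Win totals: Lowe 3, Ferri 6, Kask 3, Tam 3, Novak 3, Juma 3, Voss 1, Sato 6.
A player with w wins dominates both others in C(w,2) triples; summing gives 3 + 15 + 3 + 3 + 3 + 3 + 0 + 15 = 45 transitive triples.
Total triples C(8,3) = 56, so cyclic triples = 56 − 45 = 11.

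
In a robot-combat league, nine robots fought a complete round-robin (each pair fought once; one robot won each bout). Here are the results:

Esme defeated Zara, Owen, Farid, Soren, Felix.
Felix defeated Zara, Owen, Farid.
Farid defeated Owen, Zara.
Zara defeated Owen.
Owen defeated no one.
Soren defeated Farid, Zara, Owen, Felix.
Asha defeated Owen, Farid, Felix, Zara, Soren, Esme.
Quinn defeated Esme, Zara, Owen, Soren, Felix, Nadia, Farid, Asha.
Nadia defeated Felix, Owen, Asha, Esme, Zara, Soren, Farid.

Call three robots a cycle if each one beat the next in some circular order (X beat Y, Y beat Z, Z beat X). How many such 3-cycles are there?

0

Win totals: Asha 6, Quinn 8, Felix 3, Farid 2, Owen 0, Nadia 7, Zara 1, Esme 5, Soren 4.
A robot with w wins dominates both others in C(w,2) triples; summing gives 15 + 28 + 3 + 1 + 0 + 21 + 0 + 10 + 6 = 84 transitive triples.
Total triples C(9,3) = 84, so cyclic triples = 84 − 84 = 0.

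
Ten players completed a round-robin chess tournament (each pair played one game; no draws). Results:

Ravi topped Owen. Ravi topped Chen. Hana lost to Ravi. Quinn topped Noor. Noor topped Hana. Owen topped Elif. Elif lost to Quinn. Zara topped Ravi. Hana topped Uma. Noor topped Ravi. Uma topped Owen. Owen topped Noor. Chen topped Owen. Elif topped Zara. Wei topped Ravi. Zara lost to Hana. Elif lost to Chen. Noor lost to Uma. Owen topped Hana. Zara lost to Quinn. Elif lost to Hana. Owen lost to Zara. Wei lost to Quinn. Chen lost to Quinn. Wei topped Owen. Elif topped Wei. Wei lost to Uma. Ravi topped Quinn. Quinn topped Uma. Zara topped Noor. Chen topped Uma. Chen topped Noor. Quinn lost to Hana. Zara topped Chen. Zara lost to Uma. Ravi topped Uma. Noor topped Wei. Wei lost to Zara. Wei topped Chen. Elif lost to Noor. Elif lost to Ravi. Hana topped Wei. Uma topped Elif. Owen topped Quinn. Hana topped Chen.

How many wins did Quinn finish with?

6

Quinn's results: beat Zara, Wei, Chen, Elif, Uma, Noor; lost to Hana, Ravi, Owen.
That is 6 wins.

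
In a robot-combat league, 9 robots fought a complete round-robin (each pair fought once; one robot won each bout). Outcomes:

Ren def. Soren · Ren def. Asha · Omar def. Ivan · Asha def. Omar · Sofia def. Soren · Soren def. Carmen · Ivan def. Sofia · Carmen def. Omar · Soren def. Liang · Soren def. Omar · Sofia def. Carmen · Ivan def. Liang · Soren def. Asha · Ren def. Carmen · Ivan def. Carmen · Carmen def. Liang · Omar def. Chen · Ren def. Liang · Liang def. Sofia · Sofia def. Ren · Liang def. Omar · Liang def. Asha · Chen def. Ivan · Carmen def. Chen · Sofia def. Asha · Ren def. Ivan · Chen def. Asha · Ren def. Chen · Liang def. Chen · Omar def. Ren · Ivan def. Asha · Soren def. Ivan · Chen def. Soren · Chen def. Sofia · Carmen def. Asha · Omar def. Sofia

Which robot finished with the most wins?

Ren

Win totals: Carmen 4, Soren 5, Ren 6, Omar 4, Ivan 4, Sofia 4, Asha 1, Liang 4, Chen 4.
Ren leads with 6 wins (next highest: 5).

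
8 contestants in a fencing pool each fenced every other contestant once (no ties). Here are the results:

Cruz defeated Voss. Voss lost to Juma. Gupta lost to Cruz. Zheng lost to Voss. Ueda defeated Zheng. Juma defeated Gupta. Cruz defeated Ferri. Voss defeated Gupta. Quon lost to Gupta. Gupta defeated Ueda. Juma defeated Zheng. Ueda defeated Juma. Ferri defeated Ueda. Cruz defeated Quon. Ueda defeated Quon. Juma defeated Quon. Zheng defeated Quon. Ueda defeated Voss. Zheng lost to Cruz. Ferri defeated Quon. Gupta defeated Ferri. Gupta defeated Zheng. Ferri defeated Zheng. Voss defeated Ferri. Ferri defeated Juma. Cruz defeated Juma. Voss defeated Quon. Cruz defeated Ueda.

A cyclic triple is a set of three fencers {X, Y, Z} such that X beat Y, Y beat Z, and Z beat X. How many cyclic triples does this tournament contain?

5

Win totals: Zheng 1, Ferri 4, Cruz 7, Gupta 4, Voss 4, Ueda 4, Quon 0, Juma 4.
A fencer with w wins dominates both others in C(w,2) triples; summing gives 0 + 6 + 21 + 6 + 6 + 6 + 0 + 6 = 51 transitive triples.
Total triples C(8,3) = 56, so cyclic triples = 56 − 51 = 5.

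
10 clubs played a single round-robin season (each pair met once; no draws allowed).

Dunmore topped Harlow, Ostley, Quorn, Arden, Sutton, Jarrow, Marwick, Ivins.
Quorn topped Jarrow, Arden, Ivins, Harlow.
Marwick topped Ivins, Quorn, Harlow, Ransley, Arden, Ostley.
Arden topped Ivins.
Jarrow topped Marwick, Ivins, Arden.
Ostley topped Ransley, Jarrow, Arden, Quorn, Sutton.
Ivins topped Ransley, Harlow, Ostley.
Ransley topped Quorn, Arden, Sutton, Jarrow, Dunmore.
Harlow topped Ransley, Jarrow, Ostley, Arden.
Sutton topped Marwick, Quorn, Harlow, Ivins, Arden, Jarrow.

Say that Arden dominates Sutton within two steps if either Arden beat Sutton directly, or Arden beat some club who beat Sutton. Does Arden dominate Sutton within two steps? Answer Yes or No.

Arden did not beat Sutton directly.
Arden beat Ivins, but each of them lost to Sutton. No two-step path.

No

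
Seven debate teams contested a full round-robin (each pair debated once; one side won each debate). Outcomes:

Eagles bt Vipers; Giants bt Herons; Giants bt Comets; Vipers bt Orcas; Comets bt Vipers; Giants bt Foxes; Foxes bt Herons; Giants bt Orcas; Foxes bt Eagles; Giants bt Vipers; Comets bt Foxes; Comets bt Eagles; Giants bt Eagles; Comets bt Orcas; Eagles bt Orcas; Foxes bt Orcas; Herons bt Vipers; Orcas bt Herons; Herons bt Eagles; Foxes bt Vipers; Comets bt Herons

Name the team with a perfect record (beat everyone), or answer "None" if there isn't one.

Giants has 6 wins out of 6 opponents — a perfect record.

Giants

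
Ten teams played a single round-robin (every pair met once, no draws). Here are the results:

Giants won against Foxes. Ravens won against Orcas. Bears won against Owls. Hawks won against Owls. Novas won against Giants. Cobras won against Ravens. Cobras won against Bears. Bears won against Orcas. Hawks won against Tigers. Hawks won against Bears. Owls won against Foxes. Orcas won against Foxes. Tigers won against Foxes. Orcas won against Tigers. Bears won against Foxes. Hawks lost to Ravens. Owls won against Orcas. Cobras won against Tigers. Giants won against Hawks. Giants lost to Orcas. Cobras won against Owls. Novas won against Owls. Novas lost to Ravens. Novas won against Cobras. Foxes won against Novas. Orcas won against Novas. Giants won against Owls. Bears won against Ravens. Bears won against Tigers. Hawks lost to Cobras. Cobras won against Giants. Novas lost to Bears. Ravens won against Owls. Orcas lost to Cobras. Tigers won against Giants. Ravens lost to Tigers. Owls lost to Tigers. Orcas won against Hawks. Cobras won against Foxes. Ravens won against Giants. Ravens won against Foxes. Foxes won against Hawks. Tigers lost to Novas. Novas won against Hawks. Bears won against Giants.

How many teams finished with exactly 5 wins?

Win totals: Hawks 3, Ravens 6, Foxes 2, Tigers 4, Owls 2, Orcas 5, Bears 7, Novas 5, Cobras 8, Giants 3.
Exactly 5: Orcas, Novas — 2 teams.

2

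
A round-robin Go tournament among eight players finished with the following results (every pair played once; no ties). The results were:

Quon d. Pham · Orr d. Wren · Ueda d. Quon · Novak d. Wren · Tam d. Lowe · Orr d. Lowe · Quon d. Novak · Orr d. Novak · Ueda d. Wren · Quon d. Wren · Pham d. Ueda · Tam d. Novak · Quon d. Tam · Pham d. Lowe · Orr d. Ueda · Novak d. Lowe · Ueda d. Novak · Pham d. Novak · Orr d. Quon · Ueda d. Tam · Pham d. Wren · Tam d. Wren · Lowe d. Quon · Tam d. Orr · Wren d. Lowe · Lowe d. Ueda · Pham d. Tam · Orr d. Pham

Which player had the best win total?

Orr

Win totals: Pham 5, Orr 6, Lowe 2, Tam 4, Wren 1, Quon 4, Ueda 4, Novak 2.
Orr leads with 6 wins (next highest: 5).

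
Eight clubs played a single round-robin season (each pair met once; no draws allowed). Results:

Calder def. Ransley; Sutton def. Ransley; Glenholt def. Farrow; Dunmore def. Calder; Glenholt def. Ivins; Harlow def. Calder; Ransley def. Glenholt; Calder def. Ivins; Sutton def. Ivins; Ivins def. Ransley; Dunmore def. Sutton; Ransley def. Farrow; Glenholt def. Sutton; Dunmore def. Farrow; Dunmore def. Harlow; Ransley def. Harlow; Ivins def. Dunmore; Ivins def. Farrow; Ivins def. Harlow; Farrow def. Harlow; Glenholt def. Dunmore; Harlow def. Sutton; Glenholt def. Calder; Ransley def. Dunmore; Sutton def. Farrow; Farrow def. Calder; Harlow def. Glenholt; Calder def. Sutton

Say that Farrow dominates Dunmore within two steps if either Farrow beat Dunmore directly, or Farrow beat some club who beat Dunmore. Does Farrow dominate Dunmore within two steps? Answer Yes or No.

No

Farrow did not beat Dunmore directly.
Farrow beat Calder, Harlow, but each of them lost to Dunmore. No two-step path.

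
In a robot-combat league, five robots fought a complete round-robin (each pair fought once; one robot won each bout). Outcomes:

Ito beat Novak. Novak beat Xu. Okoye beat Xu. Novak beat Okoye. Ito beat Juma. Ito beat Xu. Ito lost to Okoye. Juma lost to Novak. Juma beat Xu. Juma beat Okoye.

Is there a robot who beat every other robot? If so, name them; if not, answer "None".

None

Highest win total is Novak with 3 (out of 4 possible).
Novak lost to Ito, so no robot went undefeated.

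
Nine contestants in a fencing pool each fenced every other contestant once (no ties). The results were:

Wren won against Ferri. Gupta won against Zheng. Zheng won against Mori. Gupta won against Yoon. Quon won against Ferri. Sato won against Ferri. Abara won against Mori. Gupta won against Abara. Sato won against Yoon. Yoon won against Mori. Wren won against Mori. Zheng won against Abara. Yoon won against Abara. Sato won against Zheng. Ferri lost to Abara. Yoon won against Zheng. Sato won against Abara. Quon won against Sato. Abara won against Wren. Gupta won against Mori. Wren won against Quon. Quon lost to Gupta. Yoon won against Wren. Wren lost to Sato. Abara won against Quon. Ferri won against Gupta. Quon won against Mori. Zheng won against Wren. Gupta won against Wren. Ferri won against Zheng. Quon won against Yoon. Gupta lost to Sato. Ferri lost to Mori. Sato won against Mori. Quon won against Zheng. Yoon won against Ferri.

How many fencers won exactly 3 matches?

2

Win totals: Wren 3, Sato 7, Abara 4, Quon 5, Mori 1, Gupta 6, Zheng 3, Yoon 5, Ferri 2.
Exactly 3: Wren, Zheng — 2 fencers.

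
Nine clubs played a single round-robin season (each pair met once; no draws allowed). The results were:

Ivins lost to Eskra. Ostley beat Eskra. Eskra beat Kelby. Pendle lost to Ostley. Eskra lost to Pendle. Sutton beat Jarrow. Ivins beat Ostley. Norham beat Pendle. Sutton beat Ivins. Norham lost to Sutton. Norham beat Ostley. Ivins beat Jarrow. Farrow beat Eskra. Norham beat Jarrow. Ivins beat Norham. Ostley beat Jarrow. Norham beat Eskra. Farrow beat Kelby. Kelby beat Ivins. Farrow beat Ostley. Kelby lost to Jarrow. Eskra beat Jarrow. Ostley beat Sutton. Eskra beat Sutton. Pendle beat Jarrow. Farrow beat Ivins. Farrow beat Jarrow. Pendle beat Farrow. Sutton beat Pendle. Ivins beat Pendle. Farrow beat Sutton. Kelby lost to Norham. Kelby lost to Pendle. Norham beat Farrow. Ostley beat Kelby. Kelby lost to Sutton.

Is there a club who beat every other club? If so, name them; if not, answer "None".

Highest win total is Norham with 6 (out of 8 possible).
Norham lost to Ivins, Sutton, so no club went undefeated.

None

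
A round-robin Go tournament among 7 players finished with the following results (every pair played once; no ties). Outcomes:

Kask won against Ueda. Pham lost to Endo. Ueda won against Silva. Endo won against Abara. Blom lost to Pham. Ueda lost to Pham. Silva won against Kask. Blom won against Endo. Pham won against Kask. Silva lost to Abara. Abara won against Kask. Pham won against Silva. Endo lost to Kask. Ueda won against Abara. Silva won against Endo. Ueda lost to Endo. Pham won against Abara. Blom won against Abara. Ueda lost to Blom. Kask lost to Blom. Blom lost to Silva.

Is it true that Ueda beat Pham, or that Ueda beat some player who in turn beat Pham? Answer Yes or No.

Ueda did not beat Pham directly.
Ueda beat Silva, Abara, but each of them lost to Pham. No two-step path.

No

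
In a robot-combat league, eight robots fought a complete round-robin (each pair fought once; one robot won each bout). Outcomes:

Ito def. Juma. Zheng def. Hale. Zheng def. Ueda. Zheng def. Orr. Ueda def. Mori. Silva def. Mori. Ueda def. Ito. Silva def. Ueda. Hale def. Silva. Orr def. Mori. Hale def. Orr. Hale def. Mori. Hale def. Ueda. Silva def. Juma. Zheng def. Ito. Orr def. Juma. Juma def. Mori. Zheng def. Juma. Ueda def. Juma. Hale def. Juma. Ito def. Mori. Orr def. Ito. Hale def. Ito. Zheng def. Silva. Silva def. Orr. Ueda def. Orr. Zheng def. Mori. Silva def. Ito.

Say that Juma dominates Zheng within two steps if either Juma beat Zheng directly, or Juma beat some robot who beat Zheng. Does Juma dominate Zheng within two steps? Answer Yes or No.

Juma did not beat Zheng directly.
Juma beat Mori, but each of them lost to Zheng. No two-step path.

No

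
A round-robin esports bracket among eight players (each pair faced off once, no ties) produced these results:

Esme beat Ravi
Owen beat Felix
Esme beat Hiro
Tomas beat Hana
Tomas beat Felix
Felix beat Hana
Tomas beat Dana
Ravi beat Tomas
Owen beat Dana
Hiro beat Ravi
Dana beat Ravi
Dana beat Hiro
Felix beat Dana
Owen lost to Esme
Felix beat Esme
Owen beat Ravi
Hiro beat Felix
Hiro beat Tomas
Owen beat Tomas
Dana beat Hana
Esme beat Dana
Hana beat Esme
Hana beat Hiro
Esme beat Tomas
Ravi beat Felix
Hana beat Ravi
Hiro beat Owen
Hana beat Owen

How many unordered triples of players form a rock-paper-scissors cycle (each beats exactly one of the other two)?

Win totals: Dana 3, Ravi 2, Hana 4, Felix 3, Owen 4, Hiro 4, Tomas 3, Esme 5.
A player with w wins dominates both others in C(w,2) triples; summing gives 3 + 1 + 6 + 3 + 6 + 6 + 3 + 10 = 38 transitive triples.
Total triples C(8,3) = 56, so cyclic triples = 56 − 38 = 18.

18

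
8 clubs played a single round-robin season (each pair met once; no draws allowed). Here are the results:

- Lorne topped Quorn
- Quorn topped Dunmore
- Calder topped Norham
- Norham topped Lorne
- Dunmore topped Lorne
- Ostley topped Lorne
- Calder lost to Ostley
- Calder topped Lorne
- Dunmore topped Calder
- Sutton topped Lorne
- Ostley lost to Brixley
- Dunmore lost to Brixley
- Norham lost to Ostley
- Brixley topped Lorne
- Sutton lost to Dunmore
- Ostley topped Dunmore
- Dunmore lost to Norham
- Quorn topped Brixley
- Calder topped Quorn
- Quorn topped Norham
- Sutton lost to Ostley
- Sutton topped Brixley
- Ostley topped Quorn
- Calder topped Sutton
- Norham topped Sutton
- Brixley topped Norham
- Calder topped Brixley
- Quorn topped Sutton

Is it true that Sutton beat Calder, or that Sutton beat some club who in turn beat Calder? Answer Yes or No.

No

Sutton did not beat Calder directly.
Sutton beat Brixley, Lorne, but each of them lost to Calder. No two-step path.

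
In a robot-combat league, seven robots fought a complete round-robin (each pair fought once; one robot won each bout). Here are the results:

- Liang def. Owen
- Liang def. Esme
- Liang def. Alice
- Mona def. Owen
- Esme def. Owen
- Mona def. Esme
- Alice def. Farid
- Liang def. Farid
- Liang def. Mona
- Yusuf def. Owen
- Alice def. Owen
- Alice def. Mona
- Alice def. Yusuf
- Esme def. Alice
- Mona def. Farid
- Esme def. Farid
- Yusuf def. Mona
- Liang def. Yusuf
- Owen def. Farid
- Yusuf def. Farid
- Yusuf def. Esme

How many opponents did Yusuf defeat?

Yusuf's results: beat Owen, Mona, Esme, Farid; lost to Liang, Alice.
That is 4 wins.

4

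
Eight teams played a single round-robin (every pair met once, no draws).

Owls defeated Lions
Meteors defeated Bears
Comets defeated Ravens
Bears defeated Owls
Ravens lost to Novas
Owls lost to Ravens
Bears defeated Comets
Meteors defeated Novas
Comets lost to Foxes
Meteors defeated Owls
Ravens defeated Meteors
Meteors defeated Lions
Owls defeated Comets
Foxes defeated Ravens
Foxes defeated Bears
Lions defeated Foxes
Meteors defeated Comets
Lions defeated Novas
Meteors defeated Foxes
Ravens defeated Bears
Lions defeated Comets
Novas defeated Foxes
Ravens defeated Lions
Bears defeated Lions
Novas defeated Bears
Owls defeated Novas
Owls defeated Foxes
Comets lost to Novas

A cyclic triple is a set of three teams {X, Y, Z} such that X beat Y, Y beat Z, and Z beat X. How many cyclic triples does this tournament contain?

Win totals: Meteors 6, Owls 4, Comets 1, Ravens 4, Novas 4, Bears 3, Foxes 3, Lions 3.
A team with w wins dominates both others in C(w,2) triples; summing gives 15 + 6 + 0 + 6 + 6 + 3 + 3 + 3 = 42 transitive triples.
Total triples C(8,3) = 56, so cyclic triples = 56 − 42 = 14.

14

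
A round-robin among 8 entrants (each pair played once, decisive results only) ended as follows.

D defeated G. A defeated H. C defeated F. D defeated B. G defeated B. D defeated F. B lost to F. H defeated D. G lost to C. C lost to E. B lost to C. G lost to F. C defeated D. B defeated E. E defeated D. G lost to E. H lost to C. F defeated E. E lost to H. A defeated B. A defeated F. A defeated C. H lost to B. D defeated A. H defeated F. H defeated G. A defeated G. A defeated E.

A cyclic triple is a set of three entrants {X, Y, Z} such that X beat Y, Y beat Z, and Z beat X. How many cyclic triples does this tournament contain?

12

Win totals: A 6, B 2, C 5, D 4, E 3, F 3, G 1, H 4.
An entrant with w wins dominates both others in C(w,2) triples; summing gives 15 + 1 + 10 + 6 + 3 + 3 + 0 + 6 = 44 transitive triples.
Total triples C(8,3) = 56, so cyclic triples = 56 − 44 = 12.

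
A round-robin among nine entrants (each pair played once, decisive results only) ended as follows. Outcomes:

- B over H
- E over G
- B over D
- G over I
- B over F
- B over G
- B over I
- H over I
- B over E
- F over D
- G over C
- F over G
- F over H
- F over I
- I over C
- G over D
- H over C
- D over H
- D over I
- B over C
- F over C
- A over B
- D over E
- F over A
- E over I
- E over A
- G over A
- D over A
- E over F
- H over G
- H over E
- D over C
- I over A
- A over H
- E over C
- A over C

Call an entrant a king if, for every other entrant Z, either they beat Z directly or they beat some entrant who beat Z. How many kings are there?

A reaches everyone (king).
B reaches everyone (king).
C cannot reach A, B, D, E, F, G, H, I in two steps.
D reaches everyone (king).
E reaches everyone (king).
F reaches everyone (king).
G cannot reach F in two steps.
H cannot reach B in two steps.
I cannot reach D, E, F, G in two steps.
Kings: A, B, D, E, F — 5.

5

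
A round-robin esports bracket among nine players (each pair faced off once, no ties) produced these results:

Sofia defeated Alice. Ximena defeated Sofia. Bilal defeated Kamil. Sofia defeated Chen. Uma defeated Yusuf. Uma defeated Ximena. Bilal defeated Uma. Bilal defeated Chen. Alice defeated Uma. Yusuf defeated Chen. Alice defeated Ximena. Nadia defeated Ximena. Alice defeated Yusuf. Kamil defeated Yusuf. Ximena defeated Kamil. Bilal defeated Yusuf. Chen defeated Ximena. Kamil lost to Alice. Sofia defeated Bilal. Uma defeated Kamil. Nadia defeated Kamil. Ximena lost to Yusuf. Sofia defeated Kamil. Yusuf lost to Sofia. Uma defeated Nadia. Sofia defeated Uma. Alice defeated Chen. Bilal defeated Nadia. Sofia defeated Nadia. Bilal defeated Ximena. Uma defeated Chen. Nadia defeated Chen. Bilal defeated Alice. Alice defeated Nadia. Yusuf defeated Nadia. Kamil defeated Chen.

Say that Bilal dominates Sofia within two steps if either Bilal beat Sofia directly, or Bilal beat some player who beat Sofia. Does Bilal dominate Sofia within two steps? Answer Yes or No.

Yes

Bilal did not beat Sofia directly.
Bilal beat Kamil, Nadia, Uma, Yusuf, Ximena, Chen, Alice. Of those, Ximena beat Sofia.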